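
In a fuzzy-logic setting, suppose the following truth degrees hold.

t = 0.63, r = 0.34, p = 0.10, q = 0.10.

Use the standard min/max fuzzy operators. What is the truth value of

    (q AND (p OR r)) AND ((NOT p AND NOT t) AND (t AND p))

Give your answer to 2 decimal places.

0.10

p OR r = max(a, b) on (0.10, 0.34) = 0.34
q AND (p OR r) = min(a, b) on (0.10, 0.34) = 0.10
NOT p = 1 − 0.10 = 0.90
NOT t = 1 − 0.63 = 0.37
NOT p AND NOT t = min(a, b) on (0.90, 0.37) = 0.37
t AND p = min(a, b) on (0.63, 0.10) = 0.10
(NOT p AND NOT t) AND (t AND p) = min(a, b) on (0.37, 0.10) = 0.10
(q AND (p OR r)) AND ((NOT p AND NOT t) AND (t AND p)) = min(a, b) on (0.10, 0.10) = 0.10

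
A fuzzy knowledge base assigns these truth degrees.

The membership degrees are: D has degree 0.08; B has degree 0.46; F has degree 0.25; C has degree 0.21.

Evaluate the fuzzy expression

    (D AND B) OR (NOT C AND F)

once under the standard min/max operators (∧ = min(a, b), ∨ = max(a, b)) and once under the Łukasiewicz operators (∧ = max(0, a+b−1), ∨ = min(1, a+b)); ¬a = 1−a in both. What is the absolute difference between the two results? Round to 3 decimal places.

Under standard min/max:
  D AND B = min(a, b) on (0.08, 0.46) = 0.08
  NOT C = 1 − 0.21 = 0.79
  NOT C AND F = min(a, b) on (0.79, 0.25) = 0.25
  (D AND B) OR (NOT C AND F) = max(a, b) on (0.08, 0.25) = 0.25
  → value = 0.2500
Under Łukasiewicz:
  D AND B = max(0, a+b−1) on (0.08, 0.46) = 0.00
  NOT C = 1 − 0.21 = 0.79
  NOT C AND F = max(0, a+b−1) on (0.79, 0.25) = 0.04
  (D AND B) OR (NOT C AND F) = min(1, a+b) on (0.00, 0.04) = 0.04
  → value = 0.0400
|0.2500 − 0.0400| = 0.210

0.210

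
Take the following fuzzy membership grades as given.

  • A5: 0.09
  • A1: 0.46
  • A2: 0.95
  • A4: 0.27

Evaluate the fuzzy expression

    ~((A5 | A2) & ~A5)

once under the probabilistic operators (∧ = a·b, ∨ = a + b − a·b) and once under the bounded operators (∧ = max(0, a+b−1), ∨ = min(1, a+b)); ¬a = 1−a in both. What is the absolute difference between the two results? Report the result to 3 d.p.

Under probabilistic:
  A5 | A2 = a + b − a·b on (0.0900, 0.9500) = 0.9545
  ~A5 = 1 − 0.0900 = 0.9100
  (A5 | A2) & ~A5 = a·b on (0.9545, 0.9100) = 0.8686
  ~((A5 | A2) & ~A5) = 1 − 0.8686 = 0.1314
  → value = 0.1314
Under bounded:
  A5 | A2 = min(1, a+b) on (0.09, 0.95) = 1.00
  ~A5 = 1 − 0.09 = 0.91
  (A5 | A2) & ~A5 = max(0, a+b−1) on (1.00, 0.91) = 0.91
  ~((A5 | A2) & ~A5) = 1 − 0.91 = 0.09
  → value = 0.0900
|0.1314 − 0.0900| = 0.041

0.041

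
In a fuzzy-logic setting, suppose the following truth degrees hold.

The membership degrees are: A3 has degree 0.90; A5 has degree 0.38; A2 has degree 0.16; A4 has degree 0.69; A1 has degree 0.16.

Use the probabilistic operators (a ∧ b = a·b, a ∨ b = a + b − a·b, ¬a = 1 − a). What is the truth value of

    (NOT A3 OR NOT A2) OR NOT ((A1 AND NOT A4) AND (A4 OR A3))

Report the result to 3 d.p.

NOT A3 = 1 − 0.9000 = 0.1000
NOT A2 = 1 − 0.1600 = 0.8400
NOT A3 OR NOT A2 = a + b − a·b on (0.1000, 0.8400) = 0.8560
NOT A4 = 1 − 0.6900 = 0.3100
A1 AND NOT A4 = a·b on (0.1600, 0.3100) = 0.0496
A4 OR A3 = a + b − a·b on (0.6900, 0.9000) = 0.9690
(A1 AND NOT A4) AND (A4 OR A3) = a·b on (0.0496, 0.9690) = 0.0481
NOT ((A1 AND NOT A4) AND (A4 OR A3)) = 1 − 0.0481 = 0.9519
(NOT A3 OR NOT A2) OR NOT ((A1 AND NOT A4) AND (A4 OR A3)) = a + b − a·b on (0.8560, 0.9519) = 0.9931

0.993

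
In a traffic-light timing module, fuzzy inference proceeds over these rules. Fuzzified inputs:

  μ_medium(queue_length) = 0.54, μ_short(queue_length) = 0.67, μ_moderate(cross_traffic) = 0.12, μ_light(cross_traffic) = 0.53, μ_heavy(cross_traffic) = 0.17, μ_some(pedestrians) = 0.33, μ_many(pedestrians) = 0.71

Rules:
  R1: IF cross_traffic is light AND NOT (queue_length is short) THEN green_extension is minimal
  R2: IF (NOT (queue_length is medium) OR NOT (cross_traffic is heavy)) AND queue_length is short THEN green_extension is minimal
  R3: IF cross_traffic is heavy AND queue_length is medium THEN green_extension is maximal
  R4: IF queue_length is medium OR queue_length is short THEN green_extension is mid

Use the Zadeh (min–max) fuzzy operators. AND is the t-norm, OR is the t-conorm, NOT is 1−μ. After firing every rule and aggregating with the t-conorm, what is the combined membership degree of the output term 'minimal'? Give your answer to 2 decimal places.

0.67

R1: light=0.53, ¬short=1−0.67=0.33; AND[min(a, b)] → w = 0.33
R2: (¬medium=1−0.54=0.46 OR ¬heavy=1−0.17=0.83) = 0.83; AND[min(a, b)] with short=0.67 → w = 0.67
R3: heavy=0.17, medium=0.54; AND[min(a, b)] → w = 0.17
R4: medium=0.54, short=0.67; OR[max(a, b)] → w = 0.67
Rules with consequent 'minimal': {R1, R2} → strengths 0.33, 0.67
Aggregate via t-conorm [max(a, b)]: 0.67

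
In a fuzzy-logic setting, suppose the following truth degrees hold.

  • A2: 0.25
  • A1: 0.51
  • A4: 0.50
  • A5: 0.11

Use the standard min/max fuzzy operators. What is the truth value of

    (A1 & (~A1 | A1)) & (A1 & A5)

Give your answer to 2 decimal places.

0.11

~A1 = 1 − 0.51 = 0.49
~A1 | A1 = max(a, b) on (0.49, 0.51) = 0.51
A1 & (~A1 | A1) = min(a, b) on (0.51, 0.51) = 0.51
A1 & A5 = min(a, b) on (0.51, 0.11) = 0.11
(A1 & (~A1 | A1)) & (A1 & A5) = min(a, b) on (0.51, 0.11) = 0.11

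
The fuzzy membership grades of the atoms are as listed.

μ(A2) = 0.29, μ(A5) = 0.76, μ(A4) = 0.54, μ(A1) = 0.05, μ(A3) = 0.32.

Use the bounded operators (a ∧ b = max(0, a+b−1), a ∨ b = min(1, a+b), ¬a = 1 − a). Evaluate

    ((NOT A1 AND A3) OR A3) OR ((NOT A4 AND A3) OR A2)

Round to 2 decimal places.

NOT A1 = 1 − 0.05 = 0.95
NOT A1 AND A3 = max(0, a+b−1) on (0.95, 0.32) = 0.27
(NOT A1 AND A3) OR A3 = min(1, a+b) on (0.27, 0.32) = 0.59
NOT A4 = 1 − 0.54 = 0.46
NOT A4 AND A3 = max(0, a+b−1) on (0.46, 0.32) = 0.00
(NOT A4 AND A3) OR A2 = min(1, a+b) on (0.00, 0.29) = 0.29
((NOT A1 AND A3) OR A3) OR ((NOT A4 AND A3) OR A2) = min(1, a+b) on (0.59, 0.29) = 0.88

0.88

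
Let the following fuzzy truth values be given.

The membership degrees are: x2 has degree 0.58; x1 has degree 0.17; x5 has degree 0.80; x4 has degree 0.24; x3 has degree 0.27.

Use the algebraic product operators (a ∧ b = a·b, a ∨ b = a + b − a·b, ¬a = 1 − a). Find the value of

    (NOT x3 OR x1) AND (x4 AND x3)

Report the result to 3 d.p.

NOT x3 = 1 − 0.2700 = 0.7300
NOT x3 OR x1 = a + b − a·b on (0.7300, 0.1700) = 0.7759
x4 AND x3 = a·b on (0.2400, 0.2700) = 0.0648
(NOT x3 OR x1) AND (x4 AND x3) = a·b on (0.7759, 0.0648) = 0.0503

0.050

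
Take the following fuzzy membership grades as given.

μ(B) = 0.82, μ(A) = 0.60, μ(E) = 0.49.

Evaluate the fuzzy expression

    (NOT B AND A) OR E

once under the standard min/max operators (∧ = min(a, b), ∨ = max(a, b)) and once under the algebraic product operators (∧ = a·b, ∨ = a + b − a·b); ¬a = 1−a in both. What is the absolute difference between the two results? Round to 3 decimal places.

Under standard min/max:
  NOT B = 1 − 0.82 = 0.18
  NOT B AND A = min(a, b) on (0.18, 0.60) = 0.18
  (NOT B AND A) OR E = max(a, b) on (0.18, 0.49) = 0.49
  → value = 0.4900
Under algebraic product:
  NOT B = 1 − 0.8200 = 0.1800
  NOT B AND A = a·b on (0.1800, 0.6000) = 0.1080
  (NOT B AND A) OR E = a + b − a·b on (0.1080, 0.4900) = 0.5451
  → value = 0.5451
|0.4900 − 0.5451| = 0.055

0.055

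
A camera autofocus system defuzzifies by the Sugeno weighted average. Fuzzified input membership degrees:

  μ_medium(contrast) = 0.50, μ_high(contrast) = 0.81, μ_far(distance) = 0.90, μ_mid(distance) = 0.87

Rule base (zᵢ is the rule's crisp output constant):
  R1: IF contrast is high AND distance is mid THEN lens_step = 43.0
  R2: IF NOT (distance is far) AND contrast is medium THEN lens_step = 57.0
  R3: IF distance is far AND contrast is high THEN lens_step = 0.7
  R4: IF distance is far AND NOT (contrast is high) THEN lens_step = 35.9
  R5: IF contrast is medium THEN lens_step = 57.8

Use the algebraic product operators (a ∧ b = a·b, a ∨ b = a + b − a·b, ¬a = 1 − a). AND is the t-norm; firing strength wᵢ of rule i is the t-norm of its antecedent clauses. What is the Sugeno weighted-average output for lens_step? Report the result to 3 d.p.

31.884

R1 (z=43.0): high=0.81, mid=0.87; AND[a·b] → w = 0.7047
R2 (z=57.0): ¬far=1−0.90=0.10, medium=0.50; AND[a·b] → w = 0.0500
R3 (z=0.7): far=0.90, high=0.81; AND[a·b] → w = 0.7290
R4 (z=35.9): far=0.90, ¬high=1−0.81=0.19; AND[a·b] → w = 0.1710
R5 (z=57.8): medium=0.50 → w = 0.5000
Weighted average = (0.7047·43.0 + 0.0500·57.0 + 0.7290·0.7 + 0.1710·35.9 + 0.5000·57.8) / (0.7047 + 0.0500 + 0.7290 + 0.1710 + 0.5000)
  = 68.7013 / 2.1547 = 31.884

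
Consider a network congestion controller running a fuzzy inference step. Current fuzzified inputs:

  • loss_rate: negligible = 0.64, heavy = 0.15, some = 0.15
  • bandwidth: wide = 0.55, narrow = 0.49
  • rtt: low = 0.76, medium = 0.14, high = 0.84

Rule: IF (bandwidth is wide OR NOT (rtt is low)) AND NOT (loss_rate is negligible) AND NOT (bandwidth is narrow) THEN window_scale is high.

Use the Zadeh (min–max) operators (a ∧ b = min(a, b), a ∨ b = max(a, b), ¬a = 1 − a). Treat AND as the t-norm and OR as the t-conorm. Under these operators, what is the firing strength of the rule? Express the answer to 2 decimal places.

firing strength: (wide=0.55 OR ¬low=1−0.76=0.24) = 0.55; AND[min(a, b)] with ¬negligible=1−0.64=0.36, ¬narrow=1−0.49=0.51 → w = 0.36

0.36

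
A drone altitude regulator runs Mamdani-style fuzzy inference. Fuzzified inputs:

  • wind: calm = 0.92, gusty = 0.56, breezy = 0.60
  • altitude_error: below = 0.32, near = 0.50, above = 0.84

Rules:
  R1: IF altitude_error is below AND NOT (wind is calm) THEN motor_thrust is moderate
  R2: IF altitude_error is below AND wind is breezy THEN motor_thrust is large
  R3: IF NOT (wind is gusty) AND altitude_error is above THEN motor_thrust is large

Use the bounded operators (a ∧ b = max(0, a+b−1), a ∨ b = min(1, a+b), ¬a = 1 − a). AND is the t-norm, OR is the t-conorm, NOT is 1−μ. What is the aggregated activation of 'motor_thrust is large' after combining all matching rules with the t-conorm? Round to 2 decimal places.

0.28

R1: below=0.32, ¬calm=1−0.92=0.08; AND[max(0, a+b−1)] → w = 0.00
R2: below=0.32, breezy=0.60; AND[max(0, a+b−1)] → w = 0.00
R3: ¬gusty=1−0.56=0.44, above=0.84; AND[max(0, a+b−1)] → w = 0.28
Rules with consequent 'large': {R2, R3} → strengths 0.00, 0.28
Aggregate via t-conorm [min(1, a+b)]: 0.28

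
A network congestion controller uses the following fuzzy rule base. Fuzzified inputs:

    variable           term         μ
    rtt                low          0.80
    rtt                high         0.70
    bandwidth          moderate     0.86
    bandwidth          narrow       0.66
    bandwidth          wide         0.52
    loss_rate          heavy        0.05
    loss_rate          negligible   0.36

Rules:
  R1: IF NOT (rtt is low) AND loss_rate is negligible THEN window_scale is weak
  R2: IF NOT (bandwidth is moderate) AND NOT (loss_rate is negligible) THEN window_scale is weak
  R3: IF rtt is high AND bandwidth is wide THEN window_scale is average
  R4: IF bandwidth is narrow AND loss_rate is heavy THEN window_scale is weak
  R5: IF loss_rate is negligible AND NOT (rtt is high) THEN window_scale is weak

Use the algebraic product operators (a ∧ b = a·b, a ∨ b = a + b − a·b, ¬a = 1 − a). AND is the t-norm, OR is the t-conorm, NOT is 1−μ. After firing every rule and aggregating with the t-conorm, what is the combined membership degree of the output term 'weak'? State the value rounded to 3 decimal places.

R1: ¬low=1−0.80=0.20, negligible=0.36; AND[a·b] → w = 0.0720
R2: ¬moderate=1−0.86=0.14, ¬negligible=1−0.36=0.64; AND[a·b] → w = 0.0896
R3: high=0.70, wide=0.52; AND[a·b] → w = 0.3640
R4: narrow=0.66, heavy=0.05; AND[a·b] → w = 0.0330
R5: negligible=0.36, ¬high=1−0.70=0.30; AND[a·b] → w = 0.1080
Rules with consequent 'weak': {R1, R2, R4, R5} → strengths 0.0720, 0.0896, 0.0330, 0.1080
Aggregate via t-conorm [a + b − a·b]: 0.2713

0.271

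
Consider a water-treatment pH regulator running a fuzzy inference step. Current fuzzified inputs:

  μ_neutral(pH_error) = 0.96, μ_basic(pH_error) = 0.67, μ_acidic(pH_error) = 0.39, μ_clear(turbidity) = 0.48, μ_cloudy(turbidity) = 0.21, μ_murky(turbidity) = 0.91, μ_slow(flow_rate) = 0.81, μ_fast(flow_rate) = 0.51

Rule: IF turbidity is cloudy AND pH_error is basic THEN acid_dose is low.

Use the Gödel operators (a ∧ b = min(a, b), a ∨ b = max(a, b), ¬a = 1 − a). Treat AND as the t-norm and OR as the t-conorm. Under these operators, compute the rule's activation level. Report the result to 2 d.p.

firing strength: cloudy=0.21, basic=0.67; AND[min(a, b)] → w = 0.21

0.21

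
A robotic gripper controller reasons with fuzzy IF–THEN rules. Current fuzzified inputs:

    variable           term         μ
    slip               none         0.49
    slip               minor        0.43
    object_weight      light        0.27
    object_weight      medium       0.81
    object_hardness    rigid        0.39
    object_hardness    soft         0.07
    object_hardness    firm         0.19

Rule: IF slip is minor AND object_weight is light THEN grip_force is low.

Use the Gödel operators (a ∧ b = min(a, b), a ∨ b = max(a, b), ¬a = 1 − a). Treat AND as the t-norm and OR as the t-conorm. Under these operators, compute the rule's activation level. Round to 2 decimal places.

firing strength: minor=0.43, light=0.27; AND[min(a, b)] → w = 0.27

0.27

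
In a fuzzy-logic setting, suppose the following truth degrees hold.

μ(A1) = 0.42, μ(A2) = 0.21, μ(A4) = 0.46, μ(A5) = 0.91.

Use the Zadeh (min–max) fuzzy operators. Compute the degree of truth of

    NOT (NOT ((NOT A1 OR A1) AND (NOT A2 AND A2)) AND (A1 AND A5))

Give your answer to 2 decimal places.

0.58

NOT A1 = 1 − 0.42 = 0.58
NOT A1 OR A1 = max(a, b) on (0.58, 0.42) = 0.58
NOT A2 = 1 − 0.21 = 0.79
NOT A2 AND A2 = min(a, b) on (0.79, 0.21) = 0.21
(NOT A1 OR A1) AND (NOT A2 AND A2) = min(a, b) on (0.58, 0.21) = 0.21
NOT ((NOT A1 OR A1) AND (NOT A2 AND A2)) = 1 − 0.21 = 0.79
A1 AND A5 = min(a, b) on (0.42, 0.91) = 0.42
NOT ((NOT A1 OR A1) AND (NOT A2 AND A2)) AND (A1 AND A5) = min(a, b) on (0.79, 0.42) = 0.42
NOT (NOT ((NOT A1 OR A1) AND (NOT A2 AND A2)) AND (A1 AND A5)) = 1 − 0.42 = 0.58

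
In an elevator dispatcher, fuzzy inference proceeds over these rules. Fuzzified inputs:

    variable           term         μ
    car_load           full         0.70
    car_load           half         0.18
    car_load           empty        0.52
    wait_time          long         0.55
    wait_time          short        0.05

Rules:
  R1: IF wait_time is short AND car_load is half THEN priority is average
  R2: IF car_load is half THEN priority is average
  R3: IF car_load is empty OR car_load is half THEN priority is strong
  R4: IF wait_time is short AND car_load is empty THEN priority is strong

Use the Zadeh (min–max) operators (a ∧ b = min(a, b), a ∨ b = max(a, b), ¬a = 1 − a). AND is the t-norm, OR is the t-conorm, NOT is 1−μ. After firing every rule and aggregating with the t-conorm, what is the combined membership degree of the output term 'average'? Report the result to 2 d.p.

0.18

R1: short=0.05, half=0.18; AND[min(a, b)] → w = 0.05
R2: half=0.18 → w = 0.18
R3: empty=0.52, half=0.18; OR[max(a, b)] → w = 0.52
R4: short=0.05, empty=0.52; AND[min(a, b)] → w = 0.05
Rules with consequent 'average': {R1, R2} → strengths 0.05, 0.18
Aggregate via t-conorm [max(a, b)]: 0.18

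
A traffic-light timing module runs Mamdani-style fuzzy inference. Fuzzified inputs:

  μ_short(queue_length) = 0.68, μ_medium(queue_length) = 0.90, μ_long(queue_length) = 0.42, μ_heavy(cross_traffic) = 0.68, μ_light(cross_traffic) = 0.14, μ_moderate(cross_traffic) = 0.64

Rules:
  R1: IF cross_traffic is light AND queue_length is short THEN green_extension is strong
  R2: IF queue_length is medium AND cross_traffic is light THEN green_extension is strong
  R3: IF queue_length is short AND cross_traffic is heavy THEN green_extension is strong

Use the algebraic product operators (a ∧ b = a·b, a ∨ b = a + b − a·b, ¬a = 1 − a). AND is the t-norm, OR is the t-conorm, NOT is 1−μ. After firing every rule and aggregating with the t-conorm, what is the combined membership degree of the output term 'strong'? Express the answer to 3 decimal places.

0.575

R1: light=0.14, short=0.68; AND[a·b] → w = 0.0952
R2: medium=0.90, light=0.14; AND[a·b] → w = 0.1260
R3: short=0.68, heavy=0.68; AND[a·b] → w = 0.4624
Rules with consequent 'strong': {R1, R2, R3} → strengths 0.0952, 0.1260, 0.4624
Aggregate via t-conorm [a + b − a·b]: 0.5749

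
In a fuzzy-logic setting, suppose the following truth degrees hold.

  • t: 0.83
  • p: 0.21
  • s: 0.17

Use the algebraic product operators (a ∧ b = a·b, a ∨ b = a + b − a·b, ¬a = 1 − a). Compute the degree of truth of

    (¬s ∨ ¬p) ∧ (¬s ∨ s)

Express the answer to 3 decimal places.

¬s = 1 − 0.1700 = 0.8300
¬p = 1 − 0.2100 = 0.7900
¬s ∨ ¬p = a + b − a·b on (0.8300, 0.7900) = 0.9643
¬s = 1 − 0.1700 = 0.8300
¬s ∨ s = a + b − a·b on (0.8300, 0.1700) = 0.8589
(¬s ∨ ¬p) ∧ (¬s ∨ s) = a·b on (0.9643, 0.8589) = 0.8282

0.828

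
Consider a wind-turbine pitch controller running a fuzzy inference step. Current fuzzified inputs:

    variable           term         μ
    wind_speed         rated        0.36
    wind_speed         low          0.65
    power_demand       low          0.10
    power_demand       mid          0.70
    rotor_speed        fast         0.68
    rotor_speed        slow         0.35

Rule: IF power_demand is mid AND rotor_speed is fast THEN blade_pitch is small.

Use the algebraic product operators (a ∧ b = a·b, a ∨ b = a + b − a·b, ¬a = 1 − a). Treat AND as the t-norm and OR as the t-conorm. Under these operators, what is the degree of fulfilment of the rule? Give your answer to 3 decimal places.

firing strength: mid=0.70, fast=0.68; AND[a·b] → w = 0.4760

0.476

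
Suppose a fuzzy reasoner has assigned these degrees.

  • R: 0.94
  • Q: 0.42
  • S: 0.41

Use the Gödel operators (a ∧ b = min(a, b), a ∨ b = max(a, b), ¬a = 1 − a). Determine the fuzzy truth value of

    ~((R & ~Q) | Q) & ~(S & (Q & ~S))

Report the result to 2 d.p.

0.42

~Q = 1 − 0.42 = 0.58
R & ~Q = min(a, b) on (0.94, 0.58) = 0.58
(R & ~Q) | Q = max(a, b) on (0.58, 0.42) = 0.58
~((R & ~Q) | Q) = 1 − 0.58 = 0.42
~S = 1 − 0.41 = 0.59
Q & ~S = min(a, b) on (0.42, 0.59) = 0.42
S & (Q & ~S) = min(a, b) on (0.41, 0.42) = 0.41
~(S & (Q & ~S)) = 1 − 0.41 = 0.59
~((R & ~Q) | Q) & ~(S & (Q & ~S)) = min(a, b) on (0.42, 0.59) = 0.42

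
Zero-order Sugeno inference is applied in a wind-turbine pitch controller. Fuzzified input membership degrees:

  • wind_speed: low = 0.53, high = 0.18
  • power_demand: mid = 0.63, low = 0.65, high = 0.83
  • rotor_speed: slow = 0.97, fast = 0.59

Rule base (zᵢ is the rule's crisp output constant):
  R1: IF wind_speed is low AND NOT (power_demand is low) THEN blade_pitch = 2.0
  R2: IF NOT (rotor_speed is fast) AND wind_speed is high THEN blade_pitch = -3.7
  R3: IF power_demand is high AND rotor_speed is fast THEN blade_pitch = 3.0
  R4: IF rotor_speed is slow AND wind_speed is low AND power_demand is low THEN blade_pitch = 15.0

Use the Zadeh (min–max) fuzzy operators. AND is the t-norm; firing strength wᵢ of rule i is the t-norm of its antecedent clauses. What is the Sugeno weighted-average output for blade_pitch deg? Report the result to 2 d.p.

5.91

R1 (z=2.0): low=0.53, ¬low=1−0.65=0.35; AND[min(a, b)] → w = 0.35
R2 (z=-3.7): ¬fast=1−0.59=0.41, high=0.18; AND[min(a, b)] → w = 0.18
R3 (z=3.0): high=0.83, fast=0.59; AND[min(a, b)] → w = 0.59
R4 (z=15.0): slow=0.97, low=0.53, low=0.65; AND[min(a, b)] → w = 0.53
Weighted average = (0.35·2.0 + 0.18·-3.7 + 0.59·3.0 + 0.53·15.0) / (0.35 + 0.18 + 0.59 + 0.53)
  = 9.7540 / 1.6500 = 5.91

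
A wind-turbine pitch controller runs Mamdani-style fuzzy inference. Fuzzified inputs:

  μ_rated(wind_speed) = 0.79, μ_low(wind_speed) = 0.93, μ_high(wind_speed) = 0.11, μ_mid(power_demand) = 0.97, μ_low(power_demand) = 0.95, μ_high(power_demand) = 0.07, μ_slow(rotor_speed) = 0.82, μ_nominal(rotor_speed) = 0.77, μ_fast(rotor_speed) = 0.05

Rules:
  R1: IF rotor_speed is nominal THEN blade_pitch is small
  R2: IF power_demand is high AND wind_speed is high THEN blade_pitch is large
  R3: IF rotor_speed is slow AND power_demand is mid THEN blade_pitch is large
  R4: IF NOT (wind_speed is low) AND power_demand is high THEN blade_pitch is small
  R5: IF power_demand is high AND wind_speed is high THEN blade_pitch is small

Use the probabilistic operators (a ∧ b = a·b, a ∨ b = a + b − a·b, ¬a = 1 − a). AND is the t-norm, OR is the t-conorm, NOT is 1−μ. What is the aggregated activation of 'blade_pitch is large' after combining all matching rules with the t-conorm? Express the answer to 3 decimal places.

R1: nominal=0.77 → w = 0.7700
R2: high=0.07, high=0.11; AND[a·b] → w = 0.0077
R3: slow=0.82, mid=0.97; AND[a·b] → w = 0.7954
R4: ¬low=1−0.93=0.07, high=0.07; AND[a·b] → w = 0.0049
R5: high=0.07, high=0.11; AND[a·b] → w = 0.0077
Rules with consequent 'large': {R2, R3} → strengths 0.0077, 0.7954
Aggregate via t-conorm [a + b − a·b]: 0.7970

0.797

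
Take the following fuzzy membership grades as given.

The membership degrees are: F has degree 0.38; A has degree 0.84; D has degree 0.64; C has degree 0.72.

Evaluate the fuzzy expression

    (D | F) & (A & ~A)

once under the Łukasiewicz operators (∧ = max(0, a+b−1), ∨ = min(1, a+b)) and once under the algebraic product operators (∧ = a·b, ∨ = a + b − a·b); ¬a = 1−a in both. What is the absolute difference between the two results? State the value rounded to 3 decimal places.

Under Łukasiewicz:
  D | F = min(1, a+b) on (0.64, 0.38) = 1.00
  ~A = 1 − 0.84 = 0.16
  A & ~A = max(0, a+b−1) on (0.84, 0.16) = 0.00
  (D | F) & (A & ~A) = max(0, a+b−1) on (1.00, 0.00) = 0.00
  → value = 0.0000
Under algebraic product:
  D | F = a + b − a·b on (0.6400, 0.3800) = 0.7768
  ~A = 1 − 0.8400 = 0.1600
  A & ~A = a·b on (0.8400, 0.1600) = 0.1344
  (D | F) & (A & ~A) = a·b on (0.7768, 0.1344) = 0.1044
  → value = 0.1044
|0.0000 − 0.1044| = 0.104

0.104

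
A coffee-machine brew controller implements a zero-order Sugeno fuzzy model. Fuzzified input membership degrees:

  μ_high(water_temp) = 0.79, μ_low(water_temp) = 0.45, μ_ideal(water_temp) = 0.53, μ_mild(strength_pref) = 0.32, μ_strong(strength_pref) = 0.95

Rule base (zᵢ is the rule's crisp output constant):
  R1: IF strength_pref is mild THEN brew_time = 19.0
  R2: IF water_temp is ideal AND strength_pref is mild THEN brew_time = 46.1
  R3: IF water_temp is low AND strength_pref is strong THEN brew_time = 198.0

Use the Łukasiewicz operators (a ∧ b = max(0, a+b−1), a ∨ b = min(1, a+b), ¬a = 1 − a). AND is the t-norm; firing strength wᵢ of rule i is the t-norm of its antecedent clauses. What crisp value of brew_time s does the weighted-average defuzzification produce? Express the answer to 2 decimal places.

118.44

R1 (z=19.0): mild=0.32 → w = 0.32
R2 (z=46.1): ideal=0.53, mild=0.32; AND[max(0, a+b−1)] → w = 0.00
R3 (z=198.0): low=0.45, strong=0.95; AND[max(0, a+b−1)] → w = 0.40
Weighted average = (0.32·19.0 + 0.00·46.1 + 0.40·198.0) / (0.32 + 0.00 + 0.40)
  = 85.2800 / 0.7200 = 118.44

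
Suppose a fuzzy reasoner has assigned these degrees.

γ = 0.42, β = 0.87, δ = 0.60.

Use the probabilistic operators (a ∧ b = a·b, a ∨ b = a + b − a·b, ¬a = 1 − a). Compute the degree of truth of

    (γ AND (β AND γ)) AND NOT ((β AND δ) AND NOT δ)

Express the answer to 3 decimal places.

0.121

β AND γ = a·b on (0.8700, 0.4200) = 0.3654
γ AND (β AND γ) = a·b on (0.4200, 0.3654) = 0.1535
β AND δ = a·b on (0.8700, 0.6000) = 0.5220
NOT δ = 1 − 0.6000 = 0.4000
(β AND δ) AND NOT δ = a·b on (0.5220, 0.4000) = 0.2088
NOT ((β AND δ) AND NOT δ) = 1 − 0.2088 = 0.7912
(γ AND (β AND γ)) AND NOT ((β AND δ) AND NOT δ) = a·b on (0.1535, 0.7912) = 0.1214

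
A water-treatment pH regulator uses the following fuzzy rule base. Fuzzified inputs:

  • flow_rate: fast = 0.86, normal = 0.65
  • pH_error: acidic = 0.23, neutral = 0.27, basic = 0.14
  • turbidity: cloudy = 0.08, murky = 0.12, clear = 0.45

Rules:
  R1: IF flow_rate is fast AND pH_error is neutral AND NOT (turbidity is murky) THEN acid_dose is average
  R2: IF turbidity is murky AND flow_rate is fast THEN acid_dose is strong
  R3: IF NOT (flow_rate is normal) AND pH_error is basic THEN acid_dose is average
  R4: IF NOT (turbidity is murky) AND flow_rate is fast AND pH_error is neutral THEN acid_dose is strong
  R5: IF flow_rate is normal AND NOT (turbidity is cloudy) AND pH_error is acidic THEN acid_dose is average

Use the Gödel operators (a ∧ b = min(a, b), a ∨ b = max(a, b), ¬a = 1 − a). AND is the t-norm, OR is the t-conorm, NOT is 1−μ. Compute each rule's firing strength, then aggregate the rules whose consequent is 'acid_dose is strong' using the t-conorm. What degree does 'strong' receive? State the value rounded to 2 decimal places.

0.27

R1: fast=0.86, neutral=0.27, ¬murky=1−0.12=0.88; AND[min(a, b)] → w = 0.27
R2: murky=0.12, fast=0.86; AND[min(a, b)] → w = 0.12
R3: ¬normal=1−0.65=0.35, basic=0.14; AND[min(a, b)] → w = 0.14
R4: ¬murky=1−0.12=0.88, fast=0.86, neutral=0.27; AND[min(a, b)] → w = 0.27
R5: normal=0.65, ¬cloudy=1−0.08=0.92, acidic=0.23; AND[min(a, b)] → w = 0.23
Rules with consequent 'strong': {R2, R4} → strengths 0.12, 0.27
Aggregate via t-conorm [max(a, b)]: 0.27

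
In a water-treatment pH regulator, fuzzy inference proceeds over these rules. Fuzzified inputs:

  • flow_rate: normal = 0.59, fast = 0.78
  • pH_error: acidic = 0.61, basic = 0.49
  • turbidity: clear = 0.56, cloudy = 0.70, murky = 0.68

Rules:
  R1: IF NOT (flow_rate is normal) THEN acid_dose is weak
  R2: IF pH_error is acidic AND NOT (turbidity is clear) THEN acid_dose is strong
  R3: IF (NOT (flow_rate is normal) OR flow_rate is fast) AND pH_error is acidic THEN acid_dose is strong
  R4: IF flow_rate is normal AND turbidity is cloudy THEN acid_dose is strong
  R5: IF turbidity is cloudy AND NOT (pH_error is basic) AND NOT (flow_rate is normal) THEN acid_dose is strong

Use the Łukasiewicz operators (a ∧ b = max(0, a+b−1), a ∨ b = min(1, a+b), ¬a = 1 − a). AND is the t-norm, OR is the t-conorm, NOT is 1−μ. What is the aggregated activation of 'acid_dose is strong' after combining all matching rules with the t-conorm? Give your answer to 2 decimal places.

R1: ¬normal=1−0.59=0.41 → w = 0.41
R2: acidic=0.61, ¬clear=1−0.56=0.44; AND[max(0, a+b−1)] → w = 0.05
R3: (¬normal=1−0.59=0.41 OR fast=0.78) = 1.00; AND[max(0, a+b−1)] with acidic=0.61 → w = 0.61
R4: normal=0.59, cloudy=0.70; AND[max(0, a+b−1)] → w = 0.29
R5: cloudy=0.70, ¬basic=1−0.49=0.51, ¬normal=1−0.59=0.41; AND[max(0, a+b−1)] → w = 0.00
Rules with consequent 'strong': {R2, R3, R4, R5} → strengths 0.05, 0.61, 0.29, 0.00
Aggregate via t-conorm [min(1, a+b)]: 0.95

0.95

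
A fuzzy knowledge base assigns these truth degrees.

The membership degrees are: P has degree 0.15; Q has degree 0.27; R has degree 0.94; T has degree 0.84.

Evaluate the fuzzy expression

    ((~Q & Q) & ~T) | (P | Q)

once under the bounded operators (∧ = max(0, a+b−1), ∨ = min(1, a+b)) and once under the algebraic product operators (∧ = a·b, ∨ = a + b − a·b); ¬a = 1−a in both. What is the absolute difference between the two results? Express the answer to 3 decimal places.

Under bounded:
  ~Q = 1 − 0.27 = 0.73
  ~Q & Q = max(0, a+b−1) on (0.73, 0.27) = 0.00
  ~T = 1 − 0.84 = 0.16
  (~Q & Q) & ~T = max(0, a+b−1) on (0.00, 0.16) = 0.00
  P | Q = min(1, a+b) on (0.15, 0.27) = 0.42
  ((~Q & Q) & ~T) | (P | Q) = min(1, a+b) on (0.00, 0.42) = 0.42
  → value = 0.4200
Under algebraic product:
  ~Q = 1 − 0.2700 = 0.7300
  ~Q & Q = a·b on (0.7300, 0.2700) = 0.1971
  ~T = 1 − 0.8400 = 0.1600
  (~Q & Q) & ~T = a·b on (0.1971, 0.1600) = 0.0315
  P | Q = a + b − a·b on (0.1500, 0.2700) = 0.3795
  ((~Q & Q) & ~T) | (P | Q) = a + b − a·b on (0.0315, 0.3795) = 0.3991
  → value = 0.3991
|0.4200 − 0.3991| = 0.021

0.021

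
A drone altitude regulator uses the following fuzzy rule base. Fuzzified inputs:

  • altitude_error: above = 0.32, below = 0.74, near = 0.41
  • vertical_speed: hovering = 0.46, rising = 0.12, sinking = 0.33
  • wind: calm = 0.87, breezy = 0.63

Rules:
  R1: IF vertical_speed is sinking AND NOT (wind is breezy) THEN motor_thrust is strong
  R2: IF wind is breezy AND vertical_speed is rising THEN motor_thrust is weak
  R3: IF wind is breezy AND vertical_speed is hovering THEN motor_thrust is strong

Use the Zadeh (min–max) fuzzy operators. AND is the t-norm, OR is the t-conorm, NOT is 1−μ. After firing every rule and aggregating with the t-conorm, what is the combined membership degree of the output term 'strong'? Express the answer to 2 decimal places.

0.46

R1: sinking=0.33, ¬breezy=1−0.63=0.37; AND[min(a, b)] → w = 0.33
R2: breezy=0.63, rising=0.12; AND[min(a, b)] → w = 0.12
R3: breezy=0.63, hovering=0.46; AND[min(a, b)] → w = 0.46
Rules with consequent 'strong': {R1, R3} → strengths 0.33, 0.46
Aggregate via t-conorm [max(a, b)]: 0.46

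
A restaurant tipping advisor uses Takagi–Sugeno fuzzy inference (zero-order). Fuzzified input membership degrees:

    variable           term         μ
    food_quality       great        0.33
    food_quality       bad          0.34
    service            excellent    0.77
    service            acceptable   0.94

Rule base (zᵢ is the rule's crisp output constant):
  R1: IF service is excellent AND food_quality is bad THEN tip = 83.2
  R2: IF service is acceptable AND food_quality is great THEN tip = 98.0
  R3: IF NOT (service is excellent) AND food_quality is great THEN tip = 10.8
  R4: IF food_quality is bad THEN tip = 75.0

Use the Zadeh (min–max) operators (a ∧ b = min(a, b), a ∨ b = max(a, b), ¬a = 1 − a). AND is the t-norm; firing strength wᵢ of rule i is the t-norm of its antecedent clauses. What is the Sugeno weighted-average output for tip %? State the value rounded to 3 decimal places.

71.461

R1 (z=83.2): excellent=0.77, bad=0.34; AND[min(a, b)] → w = 0.34
R2 (z=98.0): acceptable=0.94, great=0.33; AND[min(a, b)] → w = 0.33
R3 (z=10.8): ¬excellent=1−0.77=0.23, great=0.33; AND[min(a, b)] → w = 0.23
R4 (z=75.0): bad=0.34 → w = 0.34
Weighted average = (0.34·83.2 + 0.33·98.0 + 0.23·10.8 + 0.34·75.0) / (0.34 + 0.33 + 0.23 + 0.34)
  = 88.6120 / 1.2400 = 71.461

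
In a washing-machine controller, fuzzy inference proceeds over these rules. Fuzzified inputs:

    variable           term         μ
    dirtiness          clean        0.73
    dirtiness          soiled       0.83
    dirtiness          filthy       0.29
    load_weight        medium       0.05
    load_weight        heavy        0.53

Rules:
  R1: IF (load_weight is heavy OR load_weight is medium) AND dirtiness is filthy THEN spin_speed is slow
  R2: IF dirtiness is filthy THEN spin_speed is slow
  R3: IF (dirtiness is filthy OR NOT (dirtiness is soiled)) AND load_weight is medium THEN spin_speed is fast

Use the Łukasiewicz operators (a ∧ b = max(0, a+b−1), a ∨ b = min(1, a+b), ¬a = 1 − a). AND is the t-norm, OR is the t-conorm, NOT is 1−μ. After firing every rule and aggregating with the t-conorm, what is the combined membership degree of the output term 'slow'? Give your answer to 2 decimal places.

R1: (heavy=0.53 OR medium=0.05) = 0.58; AND[max(0, a+b−1)] with filthy=0.29 → w = 0.00
R2: filthy=0.29 → w = 0.29
R3: (filthy=0.29 OR ¬soiled=1−0.83=0.17) = 0.46; AND[max(0, a+b−1)] with medium=0.05 → w = 0.00
Rules with consequent 'slow': {R1, R2} → strengths 0.00, 0.29
Aggregate via t-conorm [min(1, a+b)]: 0.29

0.29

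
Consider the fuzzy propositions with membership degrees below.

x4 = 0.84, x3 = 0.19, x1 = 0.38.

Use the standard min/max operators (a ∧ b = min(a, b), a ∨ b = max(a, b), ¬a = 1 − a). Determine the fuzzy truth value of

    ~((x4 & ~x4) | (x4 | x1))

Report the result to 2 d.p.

0.16

~x4 = 1 − 0.84 = 0.16
x4 & ~x4 = min(a, b) on (0.84, 0.16) = 0.16
x4 | x1 = max(a, b) on (0.84, 0.38) = 0.84
(x4 & ~x4) | (x4 | x1) = max(a, b) on (0.16, 0.84) = 0.84
~((x4 & ~x4) | (x4 | x1)) = 1 − 0.84 = 0.16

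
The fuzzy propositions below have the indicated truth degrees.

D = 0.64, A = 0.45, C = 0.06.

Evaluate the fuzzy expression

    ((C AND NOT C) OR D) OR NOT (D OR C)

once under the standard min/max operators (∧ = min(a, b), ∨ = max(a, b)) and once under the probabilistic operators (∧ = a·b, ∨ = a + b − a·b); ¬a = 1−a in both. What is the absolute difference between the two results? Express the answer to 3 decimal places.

0.135

Under standard min/max:
  NOT C = 1 − 0.06 = 0.94
  C AND NOT C = min(a, b) on (0.06, 0.94) = 0.06
  (C AND NOT C) OR D = max(a, b) on (0.06, 0.64) = 0.64
  D OR C = max(a, b) on (0.64, 0.06) = 0.64
  NOT (D OR C) = 1 − 0.64 = 0.36
  ((C AND NOT C) OR D) OR NOT (D OR C) = max(a, b) on (0.64, 0.36) = 0.64
  → value = 0.6400
Under probabilistic:
  NOT C = 1 − 0.0600 = 0.9400
  C AND NOT C = a·b on (0.0600, 0.9400) = 0.0564
  (C AND NOT C) OR D = a + b − a·b on (0.0564, 0.6400) = 0.6603
  D OR C = a + b − a·b on (0.6400, 0.0600) = 0.6616
  NOT (D OR C) = 1 − 0.6616 = 0.3384
  ((C AND NOT C) OR D) OR NOT (D OR C) = a + b − a·b on (0.6603, 0.3384) = 0.7753
  → value = 0.7753
|0.6400 − 0.7753| = 0.135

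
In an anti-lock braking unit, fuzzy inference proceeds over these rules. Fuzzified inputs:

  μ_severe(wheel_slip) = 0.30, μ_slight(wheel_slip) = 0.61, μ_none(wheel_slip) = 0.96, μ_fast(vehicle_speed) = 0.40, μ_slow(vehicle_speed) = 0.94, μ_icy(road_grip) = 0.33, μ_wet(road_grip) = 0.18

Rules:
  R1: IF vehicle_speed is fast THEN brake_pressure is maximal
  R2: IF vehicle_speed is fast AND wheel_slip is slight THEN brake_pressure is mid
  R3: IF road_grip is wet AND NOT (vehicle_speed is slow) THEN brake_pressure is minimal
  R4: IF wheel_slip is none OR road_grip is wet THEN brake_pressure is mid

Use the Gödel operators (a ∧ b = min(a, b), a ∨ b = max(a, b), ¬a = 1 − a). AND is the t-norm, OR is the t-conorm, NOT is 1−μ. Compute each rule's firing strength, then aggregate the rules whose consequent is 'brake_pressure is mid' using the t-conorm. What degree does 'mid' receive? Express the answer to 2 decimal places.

R1: fast=0.40 → w = 0.40
R2: fast=0.40, slight=0.61; AND[min(a, b)] → w = 0.40
R3: wet=0.18, ¬slow=1−0.94=0.06; AND[min(a, b)] → w = 0.06
R4: none=0.96, wet=0.18; OR[max(a, b)] → w = 0.96
Rules with consequent 'mid': {R2, R4} → strengths 0.40, 0.96
Aggregate via t-conorm [max(a, b)]: 0.96

0.96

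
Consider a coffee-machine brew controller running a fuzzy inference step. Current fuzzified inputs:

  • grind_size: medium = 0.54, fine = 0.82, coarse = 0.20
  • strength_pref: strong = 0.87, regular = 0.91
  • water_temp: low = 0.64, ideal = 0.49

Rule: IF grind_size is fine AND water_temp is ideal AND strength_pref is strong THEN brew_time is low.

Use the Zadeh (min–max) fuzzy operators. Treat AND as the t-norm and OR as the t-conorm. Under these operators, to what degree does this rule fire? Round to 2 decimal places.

0.49

firing strength: fine=0.82, ideal=0.49, strong=0.87; AND[min(a, b)] → w = 0.49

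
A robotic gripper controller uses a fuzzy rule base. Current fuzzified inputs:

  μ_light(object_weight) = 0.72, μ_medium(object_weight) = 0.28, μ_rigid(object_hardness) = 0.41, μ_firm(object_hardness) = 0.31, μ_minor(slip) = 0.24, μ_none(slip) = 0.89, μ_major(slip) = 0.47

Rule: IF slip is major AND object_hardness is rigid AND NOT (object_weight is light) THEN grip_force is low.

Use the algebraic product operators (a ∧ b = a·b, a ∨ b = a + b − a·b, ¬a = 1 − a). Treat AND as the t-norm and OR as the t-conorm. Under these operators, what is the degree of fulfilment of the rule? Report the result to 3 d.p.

firing strength: major=0.47, rigid=0.41, ¬light=1−0.72=0.28; AND[a·b] → w = 0.0540

0.054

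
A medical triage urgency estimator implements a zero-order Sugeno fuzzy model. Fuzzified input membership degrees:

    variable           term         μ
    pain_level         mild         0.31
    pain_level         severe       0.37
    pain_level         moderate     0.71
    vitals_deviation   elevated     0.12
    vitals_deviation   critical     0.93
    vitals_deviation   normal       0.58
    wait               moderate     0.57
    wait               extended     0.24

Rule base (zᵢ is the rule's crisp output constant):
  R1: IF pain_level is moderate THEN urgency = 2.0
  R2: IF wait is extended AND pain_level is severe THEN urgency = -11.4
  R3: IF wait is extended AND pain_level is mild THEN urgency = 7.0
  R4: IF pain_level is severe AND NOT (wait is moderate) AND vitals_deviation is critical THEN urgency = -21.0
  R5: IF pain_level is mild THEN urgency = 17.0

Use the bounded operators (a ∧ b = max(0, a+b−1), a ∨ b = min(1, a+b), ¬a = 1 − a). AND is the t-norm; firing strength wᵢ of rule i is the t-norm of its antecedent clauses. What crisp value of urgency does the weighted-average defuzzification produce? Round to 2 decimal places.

6.56

R1 (z=2.0): moderate=0.71 → w = 0.71
R2 (z=-11.4): extended=0.24, severe=0.37; AND[max(0, a+b−1)] → w = 0.00
R3 (z=7.0): extended=0.24, mild=0.31; AND[max(0, a+b−1)] → w = 0.00
R4 (z=-21.0): severe=0.37, ¬moderate=1−0.57=0.43, critical=0.93; AND[max(0, a+b−1)] → w = 0.00
R5 (z=17.0): mild=0.31 → w = 0.31
Weighted average = (0.71·2.0 + 0.00·-11.4 + 0.00·7.0 + 0.00·-21.0 + 0.31·17.0) / (0.71 + 0.00 + 0.00 + 0.00 + 0.31)
  = 6.6900 / 1.0200 = 6.56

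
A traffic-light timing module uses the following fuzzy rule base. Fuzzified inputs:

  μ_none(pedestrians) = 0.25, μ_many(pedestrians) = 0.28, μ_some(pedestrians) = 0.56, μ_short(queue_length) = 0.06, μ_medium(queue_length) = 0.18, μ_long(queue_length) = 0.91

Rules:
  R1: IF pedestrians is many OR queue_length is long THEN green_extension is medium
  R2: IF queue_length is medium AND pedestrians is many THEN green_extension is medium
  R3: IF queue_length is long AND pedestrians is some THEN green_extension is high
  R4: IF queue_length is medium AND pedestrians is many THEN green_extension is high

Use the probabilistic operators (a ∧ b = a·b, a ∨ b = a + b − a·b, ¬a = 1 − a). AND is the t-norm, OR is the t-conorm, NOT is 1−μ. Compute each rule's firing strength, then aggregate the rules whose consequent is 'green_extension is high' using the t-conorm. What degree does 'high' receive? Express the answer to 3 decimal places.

0.534

R1: many=0.28, long=0.91; OR[a + b − a·b] → w = 0.9352
R2: medium=0.18, many=0.28; AND[a·b] → w = 0.0504
R3: long=0.91, some=0.56; AND[a·b] → w = 0.5096
R4: medium=0.18, many=0.28; AND[a·b] → w = 0.0504
Rules with consequent 'high': {R3, R4} → strengths 0.5096, 0.0504
Aggregate via t-conorm [a + b − a·b]: 0.5343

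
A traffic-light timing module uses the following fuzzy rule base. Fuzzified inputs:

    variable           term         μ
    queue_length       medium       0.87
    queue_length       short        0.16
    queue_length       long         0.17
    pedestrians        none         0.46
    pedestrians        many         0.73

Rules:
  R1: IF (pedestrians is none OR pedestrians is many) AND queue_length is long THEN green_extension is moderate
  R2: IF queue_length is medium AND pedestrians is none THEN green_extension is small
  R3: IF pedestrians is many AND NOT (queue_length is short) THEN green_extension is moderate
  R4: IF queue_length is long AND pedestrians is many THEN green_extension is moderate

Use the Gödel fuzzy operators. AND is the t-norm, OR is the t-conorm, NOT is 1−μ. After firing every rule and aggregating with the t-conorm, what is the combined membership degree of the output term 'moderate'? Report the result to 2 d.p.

0.73

R1: (none=0.46 OR many=0.73) = 0.73; AND[min(a, b)] with long=0.17 → w = 0.17
R2: medium=0.87, none=0.46; AND[min(a, b)] → w = 0.46
R3: many=0.73, ¬short=1−0.16=0.84; AND[min(a, b)] → w = 0.73
R4: long=0.17, many=0.73; AND[min(a, b)] → w = 0.17
Rules with consequent 'moderate': {R1, R3, R4} → strengths 0.17, 0.73, 0.17
Aggregate via t-conorm [max(a, b)]: 0.73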